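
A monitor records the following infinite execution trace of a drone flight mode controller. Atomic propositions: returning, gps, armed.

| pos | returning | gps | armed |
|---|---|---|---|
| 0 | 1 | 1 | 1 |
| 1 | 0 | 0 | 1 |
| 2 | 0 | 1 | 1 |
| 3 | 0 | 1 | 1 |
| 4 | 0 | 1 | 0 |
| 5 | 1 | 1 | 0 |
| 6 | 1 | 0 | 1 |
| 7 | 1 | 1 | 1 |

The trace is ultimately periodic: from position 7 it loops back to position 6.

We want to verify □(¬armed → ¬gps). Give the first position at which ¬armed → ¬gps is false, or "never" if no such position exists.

4

Check ¬armed → ¬gps at each position in order: 0 ✓, 1 ✓, 2 ✓, 3 ✓.
At position 4 the labels are {gps}, so ¬armed → ¬gps is false there. This is the first violation.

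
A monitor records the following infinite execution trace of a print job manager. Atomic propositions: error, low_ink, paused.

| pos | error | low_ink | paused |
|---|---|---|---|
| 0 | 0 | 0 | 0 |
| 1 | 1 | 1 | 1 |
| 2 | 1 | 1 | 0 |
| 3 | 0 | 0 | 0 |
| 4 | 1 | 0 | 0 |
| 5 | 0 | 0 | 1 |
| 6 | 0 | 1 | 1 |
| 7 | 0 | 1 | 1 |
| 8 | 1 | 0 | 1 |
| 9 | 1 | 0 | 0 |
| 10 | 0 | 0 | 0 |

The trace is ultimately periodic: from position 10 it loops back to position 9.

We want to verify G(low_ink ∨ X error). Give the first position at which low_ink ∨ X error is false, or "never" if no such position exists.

4

Check low_ink ∨ X error at each position in order: 0 ✓, 1 ✓, 2 ✓, 3 ✓.
At position 4 the labels are {error} and the next position 5 has {paused}, so low_ink ∨ X error is false there. This is the first violation.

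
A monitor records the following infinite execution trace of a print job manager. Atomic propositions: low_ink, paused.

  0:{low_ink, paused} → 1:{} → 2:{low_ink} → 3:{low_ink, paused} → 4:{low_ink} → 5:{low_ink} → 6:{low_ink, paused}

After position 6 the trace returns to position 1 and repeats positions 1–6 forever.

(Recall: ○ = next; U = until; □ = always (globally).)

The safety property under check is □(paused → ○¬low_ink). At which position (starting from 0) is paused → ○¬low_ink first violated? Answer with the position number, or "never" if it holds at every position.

3

Check paused → ○¬low_ink at each position in order: 0 ✓, 1 ✓, 2 ✓.
At position 3 the labels are {low_ink, paused} and the next position 4 has {low_ink}, so paused → ○¬low_ink is false there. This is the first violation.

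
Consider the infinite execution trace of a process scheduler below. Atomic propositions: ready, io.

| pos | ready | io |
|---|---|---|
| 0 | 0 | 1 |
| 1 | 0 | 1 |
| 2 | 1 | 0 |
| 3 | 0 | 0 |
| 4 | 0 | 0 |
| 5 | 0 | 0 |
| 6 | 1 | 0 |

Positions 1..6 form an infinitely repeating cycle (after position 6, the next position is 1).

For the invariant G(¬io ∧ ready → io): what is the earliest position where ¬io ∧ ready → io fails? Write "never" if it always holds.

Check ¬io ∧ ready → io at each position in order: 0 ✓, 1 ✓.
At position 2 the labels are {ready}, so ¬io ∧ ready → io is false there. This is the first violation.

2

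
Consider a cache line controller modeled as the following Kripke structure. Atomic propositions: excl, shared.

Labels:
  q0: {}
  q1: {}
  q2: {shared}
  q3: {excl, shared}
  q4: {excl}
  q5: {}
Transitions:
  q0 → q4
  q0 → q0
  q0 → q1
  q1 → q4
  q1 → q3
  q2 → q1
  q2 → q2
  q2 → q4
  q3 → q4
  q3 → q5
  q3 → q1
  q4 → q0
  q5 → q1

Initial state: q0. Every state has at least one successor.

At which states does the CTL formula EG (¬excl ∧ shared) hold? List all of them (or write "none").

States satisfying ¬excl ∧ shared: {q2}.
States satisfying EG (¬excl ∧ shared): {q2}.

{q2}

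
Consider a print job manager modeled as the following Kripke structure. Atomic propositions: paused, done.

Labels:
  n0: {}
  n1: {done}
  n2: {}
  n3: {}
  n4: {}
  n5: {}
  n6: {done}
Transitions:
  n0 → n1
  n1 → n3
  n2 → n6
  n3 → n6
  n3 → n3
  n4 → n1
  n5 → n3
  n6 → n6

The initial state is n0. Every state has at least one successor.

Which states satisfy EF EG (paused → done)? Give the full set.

States satisfying EG (paused → done): {n0, n1, n2, n3, n4, n5, n6}.
States satisfying EF EG (paused → done): {n0, n1, n2, n3, n4, n5, n6}.

{n0, n1, n2, n3, n4, n5, n6}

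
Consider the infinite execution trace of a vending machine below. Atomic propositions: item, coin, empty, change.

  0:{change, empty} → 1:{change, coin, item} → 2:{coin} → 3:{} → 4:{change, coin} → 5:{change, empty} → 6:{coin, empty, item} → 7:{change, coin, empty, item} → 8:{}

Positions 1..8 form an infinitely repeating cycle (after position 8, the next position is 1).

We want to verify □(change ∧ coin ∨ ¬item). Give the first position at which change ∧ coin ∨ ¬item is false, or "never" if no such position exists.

6

Check change ∧ coin ∨ ¬item at each position in order: 0 ✓, 1 ✓, 2 ✓, 3 ✓, 4 ✓, 5 ✓.
At position 6 the labels are {coin, empty, item}, so change ∧ coin ∨ ¬item is false there. This is the first violation.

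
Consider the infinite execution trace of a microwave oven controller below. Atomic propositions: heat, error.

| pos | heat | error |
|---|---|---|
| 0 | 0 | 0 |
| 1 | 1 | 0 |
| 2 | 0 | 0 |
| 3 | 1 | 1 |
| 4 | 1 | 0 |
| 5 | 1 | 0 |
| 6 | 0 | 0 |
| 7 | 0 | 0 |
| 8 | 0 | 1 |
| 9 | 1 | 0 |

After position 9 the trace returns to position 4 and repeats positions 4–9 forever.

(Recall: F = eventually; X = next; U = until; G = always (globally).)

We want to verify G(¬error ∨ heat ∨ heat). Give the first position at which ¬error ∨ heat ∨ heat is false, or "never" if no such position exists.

Check ¬error ∨ heat ∨ heat at each position in order: 0 ✓, 1 ✓, 2 ✓, 3 ✓, 4 ✓, 5 ✓, 6 ✓, 7 ✓.
At position 8 the labels are {error}, so ¬error ∨ heat ∨ heat is false there. This is the first violation.

8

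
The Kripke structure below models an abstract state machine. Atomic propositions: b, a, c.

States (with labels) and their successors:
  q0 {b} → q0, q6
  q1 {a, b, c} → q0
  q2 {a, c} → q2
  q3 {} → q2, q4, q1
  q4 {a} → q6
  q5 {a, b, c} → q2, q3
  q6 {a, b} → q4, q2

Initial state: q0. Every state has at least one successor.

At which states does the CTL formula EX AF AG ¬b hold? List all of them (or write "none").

{q2, q3, q5, q6}

States satisfying AF AG ¬b: {q2}.
States satisfying EX AF AG ¬b: {q2, q3, q5, q6}.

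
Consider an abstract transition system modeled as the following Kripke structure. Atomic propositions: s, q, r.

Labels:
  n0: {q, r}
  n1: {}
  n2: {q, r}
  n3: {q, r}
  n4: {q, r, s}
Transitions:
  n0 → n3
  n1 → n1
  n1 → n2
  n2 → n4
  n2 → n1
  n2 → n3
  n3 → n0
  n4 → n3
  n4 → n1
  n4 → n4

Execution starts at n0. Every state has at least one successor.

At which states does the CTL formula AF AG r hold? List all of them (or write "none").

States satisfying AG r: {n0, n3}.
States satisfying AF AG r: {n0, n3}.

{n0, n3}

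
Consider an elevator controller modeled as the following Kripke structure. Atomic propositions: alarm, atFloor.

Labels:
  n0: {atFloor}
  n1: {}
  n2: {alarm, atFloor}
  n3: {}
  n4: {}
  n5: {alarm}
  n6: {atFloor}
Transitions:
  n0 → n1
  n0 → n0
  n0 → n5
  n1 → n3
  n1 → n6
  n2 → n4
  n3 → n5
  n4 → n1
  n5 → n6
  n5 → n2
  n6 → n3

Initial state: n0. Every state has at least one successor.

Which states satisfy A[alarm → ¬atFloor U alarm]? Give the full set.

{n1, n2, n3, n4, n5, n6}

States satisfying alarm → ¬atFloor: {n0, n1, n3, n4, n5, n6}.
States satisfying alarm: {n2, n5}.
States satisfying A[alarm → ¬atFloor U alarm]: {n1, n2, n3, n4, n5, n6}.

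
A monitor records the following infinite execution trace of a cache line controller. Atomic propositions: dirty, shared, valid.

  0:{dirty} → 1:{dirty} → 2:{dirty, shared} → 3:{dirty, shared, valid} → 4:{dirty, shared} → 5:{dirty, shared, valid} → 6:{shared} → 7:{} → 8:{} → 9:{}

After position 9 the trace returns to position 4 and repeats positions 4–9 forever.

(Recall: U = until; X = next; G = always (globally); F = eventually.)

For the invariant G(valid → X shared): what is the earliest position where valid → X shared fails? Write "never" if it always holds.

valid → X shared holds at every position 0..9, and those are all the positions the trace ever visits, so the invariant G(valid → X shared) is never violated.

never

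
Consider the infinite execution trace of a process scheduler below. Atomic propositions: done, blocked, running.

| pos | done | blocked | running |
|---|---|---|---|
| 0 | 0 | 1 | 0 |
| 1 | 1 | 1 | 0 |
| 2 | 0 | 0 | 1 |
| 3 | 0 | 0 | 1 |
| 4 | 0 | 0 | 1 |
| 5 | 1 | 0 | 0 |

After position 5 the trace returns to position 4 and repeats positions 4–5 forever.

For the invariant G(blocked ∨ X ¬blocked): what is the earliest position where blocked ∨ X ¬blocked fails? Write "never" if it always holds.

blocked ∨ X ¬blocked holds at every position 0..5, and those are all the positions the trace ever visits, so the invariant G(blocked ∨ X ¬blocked) is never violated.

never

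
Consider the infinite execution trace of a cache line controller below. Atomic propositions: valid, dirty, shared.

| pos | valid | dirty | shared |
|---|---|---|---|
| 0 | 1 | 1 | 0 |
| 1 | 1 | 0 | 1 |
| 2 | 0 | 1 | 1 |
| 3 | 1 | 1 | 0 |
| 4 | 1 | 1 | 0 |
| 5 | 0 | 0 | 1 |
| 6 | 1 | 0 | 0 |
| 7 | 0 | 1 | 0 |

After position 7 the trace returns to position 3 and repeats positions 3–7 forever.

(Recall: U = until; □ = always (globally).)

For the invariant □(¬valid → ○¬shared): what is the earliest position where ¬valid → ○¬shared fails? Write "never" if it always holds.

never

¬valid → ○¬shared holds at every position 0..7, and those are all the positions the trace ever visits, so the invariant □(¬valid → ○¬shared) is never violated.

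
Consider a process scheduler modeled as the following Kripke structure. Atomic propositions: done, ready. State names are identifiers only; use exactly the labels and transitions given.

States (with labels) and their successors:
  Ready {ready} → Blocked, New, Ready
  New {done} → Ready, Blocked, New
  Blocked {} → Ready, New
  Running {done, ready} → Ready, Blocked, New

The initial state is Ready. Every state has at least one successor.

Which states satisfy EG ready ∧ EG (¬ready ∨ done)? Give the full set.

States satisfying ready: {Ready, Running}.
States satisfying EG ready: {Ready, Running}.
States satisfying ¬ready ∨ done: {New, Blocked, Running}.
States satisfying EG (¬ready ∨ done): {New, Blocked, Running}.
States satisfying EG ready ∧ EG (¬ready ∨ done): {Running}.

{Running}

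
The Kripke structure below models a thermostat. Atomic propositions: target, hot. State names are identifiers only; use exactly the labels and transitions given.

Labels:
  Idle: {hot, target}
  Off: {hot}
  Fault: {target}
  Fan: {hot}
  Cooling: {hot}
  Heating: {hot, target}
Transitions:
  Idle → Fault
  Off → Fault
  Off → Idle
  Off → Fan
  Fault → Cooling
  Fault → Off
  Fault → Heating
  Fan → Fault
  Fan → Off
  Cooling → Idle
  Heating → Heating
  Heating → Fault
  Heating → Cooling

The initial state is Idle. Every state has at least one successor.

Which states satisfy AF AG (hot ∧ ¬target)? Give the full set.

none

States satisfying AG (hot ∧ ¬target): ∅.
States satisfying AF AG (hot ∧ ¬target): ∅.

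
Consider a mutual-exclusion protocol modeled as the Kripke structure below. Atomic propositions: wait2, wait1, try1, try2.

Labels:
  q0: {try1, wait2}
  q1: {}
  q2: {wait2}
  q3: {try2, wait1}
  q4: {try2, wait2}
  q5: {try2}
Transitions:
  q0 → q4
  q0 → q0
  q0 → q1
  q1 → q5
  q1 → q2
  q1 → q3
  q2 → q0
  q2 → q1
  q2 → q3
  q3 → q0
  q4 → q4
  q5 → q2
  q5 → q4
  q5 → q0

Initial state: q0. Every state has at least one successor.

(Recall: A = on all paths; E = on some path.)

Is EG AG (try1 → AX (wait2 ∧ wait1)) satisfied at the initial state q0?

No

States satisfying AG (try1 → AX (wait2 ∧ wait1)): {q4}.
States satisfying EG AG (try1 → AX (wait2 ∧ wait1)): {q4}.
No suitable path/successor from q0 witnesses the formula.
q0 ∉ Sat(EG AG (try1 → AX (wait2 ∧ wait1))).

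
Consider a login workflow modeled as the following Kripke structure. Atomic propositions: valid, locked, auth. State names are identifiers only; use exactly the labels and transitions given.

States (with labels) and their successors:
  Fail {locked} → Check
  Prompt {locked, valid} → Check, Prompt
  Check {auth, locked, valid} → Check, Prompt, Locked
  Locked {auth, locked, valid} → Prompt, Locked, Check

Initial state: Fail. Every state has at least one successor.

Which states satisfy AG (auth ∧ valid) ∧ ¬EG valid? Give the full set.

none

States satisfying auth ∧ valid: {Check, Locked}.
States satisfying AG (auth ∧ valid): ∅.
States satisfying valid: {Prompt, Check, Locked}.
States satisfying EG valid: {Prompt, Check, Locked}.
States satisfying ¬EG valid: {Fail}.
States satisfying AG (auth ∧ valid) ∧ ¬EG valid: ∅.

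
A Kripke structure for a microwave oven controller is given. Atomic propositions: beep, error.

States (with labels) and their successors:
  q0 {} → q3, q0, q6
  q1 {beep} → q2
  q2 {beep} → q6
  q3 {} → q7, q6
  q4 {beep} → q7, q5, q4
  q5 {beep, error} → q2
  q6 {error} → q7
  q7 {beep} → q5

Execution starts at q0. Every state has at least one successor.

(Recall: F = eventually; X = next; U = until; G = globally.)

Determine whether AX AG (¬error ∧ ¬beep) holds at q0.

States satisfying AG (¬error ∧ ¬beep): ∅.
States satisfying AX AG (¬error ∧ ¬beep): ∅.
q0 ∉ Sat(AX AG (¬error ∧ ¬beep)).

No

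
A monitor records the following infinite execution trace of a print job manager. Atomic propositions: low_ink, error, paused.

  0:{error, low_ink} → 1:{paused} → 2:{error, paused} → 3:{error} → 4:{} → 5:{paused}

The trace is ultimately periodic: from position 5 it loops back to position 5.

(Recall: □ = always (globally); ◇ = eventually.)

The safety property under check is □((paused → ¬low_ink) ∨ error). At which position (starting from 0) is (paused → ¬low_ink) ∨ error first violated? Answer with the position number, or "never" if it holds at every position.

never

(paused → ¬low_ink) ∨ error holds at every position 0..5, and those are all the positions the trace ever visits, so the invariant □((paused → ¬low_ink) ∨ error) is never violated.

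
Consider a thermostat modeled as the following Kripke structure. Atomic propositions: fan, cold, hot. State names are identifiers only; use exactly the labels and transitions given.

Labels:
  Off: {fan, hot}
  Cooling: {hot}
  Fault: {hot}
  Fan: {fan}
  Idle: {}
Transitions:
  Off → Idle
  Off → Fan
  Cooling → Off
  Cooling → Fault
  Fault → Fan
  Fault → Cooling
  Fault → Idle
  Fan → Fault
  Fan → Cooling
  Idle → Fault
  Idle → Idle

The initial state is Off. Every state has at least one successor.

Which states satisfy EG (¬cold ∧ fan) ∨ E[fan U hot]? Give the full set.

States satisfying ¬cold ∧ fan: {Off, Fan}.
States satisfying EG (¬cold ∧ fan): ∅.
States satisfying fan: {Off, Fan}.
States satisfying hot: {Off, Cooling, Fault}.
States satisfying E[fan U hot]: {Off, Cooling, Fault, Fan}.
States satisfying EG (¬cold ∧ fan) ∨ E[fan U hot]: {Off, Cooling, Fault, Fan}.

{Off, Cooling, Fault, Fan}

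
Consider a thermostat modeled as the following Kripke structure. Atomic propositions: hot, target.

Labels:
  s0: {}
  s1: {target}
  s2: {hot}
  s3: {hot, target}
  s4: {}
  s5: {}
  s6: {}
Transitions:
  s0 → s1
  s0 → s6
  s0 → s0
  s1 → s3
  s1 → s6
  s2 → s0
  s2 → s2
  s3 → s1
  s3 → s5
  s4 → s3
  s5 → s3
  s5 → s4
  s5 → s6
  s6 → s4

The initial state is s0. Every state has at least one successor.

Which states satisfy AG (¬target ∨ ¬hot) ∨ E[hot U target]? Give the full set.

States satisfying ¬target ∨ ¬hot: {s0, s1, s2, s4, s5, s6}.
States satisfying AG (¬target ∨ ¬hot): ∅.
States satisfying hot: {s2, s3}.
States satisfying target: {s1, s3}.
States satisfying E[hot U target]: {s1, s3}.
States satisfying AG (¬target ∨ ¬hot) ∨ E[hot U target]: {s1, s3}.

{s1, s3}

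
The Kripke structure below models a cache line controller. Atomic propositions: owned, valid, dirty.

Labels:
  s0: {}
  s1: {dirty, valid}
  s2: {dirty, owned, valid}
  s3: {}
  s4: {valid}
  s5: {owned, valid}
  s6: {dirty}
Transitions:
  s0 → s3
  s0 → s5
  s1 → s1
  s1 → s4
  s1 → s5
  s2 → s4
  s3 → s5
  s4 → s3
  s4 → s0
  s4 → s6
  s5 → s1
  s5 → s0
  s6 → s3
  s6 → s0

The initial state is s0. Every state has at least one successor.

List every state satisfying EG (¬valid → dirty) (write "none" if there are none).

{s1, s5}

States satisfying ¬valid → dirty: {s1, s2, s4, s5, s6}.
States satisfying EG (¬valid → dirty): {s1, s5}.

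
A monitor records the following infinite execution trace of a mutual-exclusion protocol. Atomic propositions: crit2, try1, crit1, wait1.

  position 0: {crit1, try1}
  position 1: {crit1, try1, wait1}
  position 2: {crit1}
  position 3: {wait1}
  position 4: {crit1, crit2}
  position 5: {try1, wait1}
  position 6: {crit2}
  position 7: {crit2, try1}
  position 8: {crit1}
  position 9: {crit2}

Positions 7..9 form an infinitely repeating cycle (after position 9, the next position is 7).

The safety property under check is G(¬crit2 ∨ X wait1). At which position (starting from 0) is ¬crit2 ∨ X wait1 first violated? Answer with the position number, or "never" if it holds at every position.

Check ¬crit2 ∨ X wait1 at each position in order: 0 ✓, 1 ✓, 2 ✓, 3 ✓, 4 ✓, 5 ✓.
At position 6 the labels are {crit2} and the next position 7 has {crit2, try1}, so ¬crit2 ∨ X wait1 is false there. This is the first violation.

6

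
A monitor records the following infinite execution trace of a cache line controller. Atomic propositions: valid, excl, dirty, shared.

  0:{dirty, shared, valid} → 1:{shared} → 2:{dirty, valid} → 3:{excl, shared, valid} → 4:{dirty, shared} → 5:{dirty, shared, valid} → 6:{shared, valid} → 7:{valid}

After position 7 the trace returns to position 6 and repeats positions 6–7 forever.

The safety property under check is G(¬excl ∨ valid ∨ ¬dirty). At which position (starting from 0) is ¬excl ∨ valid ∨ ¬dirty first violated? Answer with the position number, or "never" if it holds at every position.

never

¬excl ∨ valid ∨ ¬dirty holds at every position 0..7, and those are all the positions the trace ever visits, so the invariant G(¬excl ∨ valid ∨ ¬dirty) is never violated.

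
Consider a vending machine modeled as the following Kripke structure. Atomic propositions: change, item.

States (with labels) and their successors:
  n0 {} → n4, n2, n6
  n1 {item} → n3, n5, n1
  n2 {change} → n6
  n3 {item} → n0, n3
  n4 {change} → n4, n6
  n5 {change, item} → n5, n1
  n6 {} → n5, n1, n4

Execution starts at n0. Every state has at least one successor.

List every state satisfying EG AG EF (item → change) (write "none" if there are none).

States satisfying AG EF (item → change): {n0, n1, n2, n3, n4, n5, n6}.
States satisfying EG AG EF (item → change): {n0, n1, n2, n3, n4, n5, n6}.

{n0, n1, n2, n3, n4, n5, n6}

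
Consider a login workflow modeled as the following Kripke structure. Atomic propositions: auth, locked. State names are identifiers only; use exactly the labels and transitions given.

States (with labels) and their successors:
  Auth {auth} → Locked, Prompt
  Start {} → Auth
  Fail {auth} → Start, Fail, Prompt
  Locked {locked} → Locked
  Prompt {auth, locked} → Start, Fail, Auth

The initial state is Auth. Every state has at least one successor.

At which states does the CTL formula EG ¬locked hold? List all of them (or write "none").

{Fail}

States satisfying ¬locked: {Auth, Start, Fail}.
States satisfying EG ¬locked: {Fail}.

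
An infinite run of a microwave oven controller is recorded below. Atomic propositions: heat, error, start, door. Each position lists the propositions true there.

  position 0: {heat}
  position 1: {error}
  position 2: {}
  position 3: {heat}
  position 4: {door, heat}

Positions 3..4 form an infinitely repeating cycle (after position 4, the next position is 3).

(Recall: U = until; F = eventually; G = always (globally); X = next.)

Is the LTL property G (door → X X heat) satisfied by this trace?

Holds

door → X X heat holds at every position 0..4, and those are all positions ever visited, so G (door → X X heat) holds.
Positions where door holds: 4.
Check X X heat at each: 4→ok.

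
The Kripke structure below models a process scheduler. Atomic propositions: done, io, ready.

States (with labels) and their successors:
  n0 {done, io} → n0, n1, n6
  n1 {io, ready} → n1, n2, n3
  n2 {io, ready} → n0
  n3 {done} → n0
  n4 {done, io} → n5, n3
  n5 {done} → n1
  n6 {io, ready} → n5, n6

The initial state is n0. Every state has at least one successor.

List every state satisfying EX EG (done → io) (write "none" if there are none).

{n0, n1, n2, n3, n5, n6}

States satisfying EG (done → io): {n0, n1, n2, n6}.
States satisfying EX EG (done → io): {n0, n1, n2, n3, n5, n6}.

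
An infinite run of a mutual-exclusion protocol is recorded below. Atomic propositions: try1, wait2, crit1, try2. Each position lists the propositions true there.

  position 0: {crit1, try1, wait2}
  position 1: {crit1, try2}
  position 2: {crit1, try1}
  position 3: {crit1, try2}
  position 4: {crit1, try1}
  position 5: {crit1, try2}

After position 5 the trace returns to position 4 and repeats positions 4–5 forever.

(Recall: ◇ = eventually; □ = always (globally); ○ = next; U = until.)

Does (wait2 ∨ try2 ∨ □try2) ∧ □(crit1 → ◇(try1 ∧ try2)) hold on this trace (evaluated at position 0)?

crit1 → ◇(try1 ∧ try2) must hold at every position from 0 onward. It fails at position 0, so □(crit1 → ◇(try1 ∧ try2)) is false.
Positions where crit1 holds: 0, 1, 2, 3, 4, 5.
Check ◇(try1 ∧ try2) at each: 0→fails, 1→fails, 2→fails, 3→fails, 4→fails, 5→fails.
At position 0: wait2 ∨ try2 ∨ □try2 is true; □(crit1 → ◇(try1 ∧ try2)) is false; so (wait2 ∨ try2 ∨ □try2) ∧ □(crit1 → ◇(try1 ∧ try2)) is false.

Does not hold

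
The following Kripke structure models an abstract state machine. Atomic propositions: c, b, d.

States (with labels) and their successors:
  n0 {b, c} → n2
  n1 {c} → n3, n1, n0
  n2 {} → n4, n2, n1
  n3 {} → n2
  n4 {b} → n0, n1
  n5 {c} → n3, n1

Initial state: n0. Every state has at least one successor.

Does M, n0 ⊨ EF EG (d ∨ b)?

States satisfying EG (d ∨ b): ∅.
States satisfying EF EG (d ∨ b): ∅.
No suitable path/successor from n0 witnesses the formula.
n0 ∉ Sat(EF EG (d ∨ b)).

Violated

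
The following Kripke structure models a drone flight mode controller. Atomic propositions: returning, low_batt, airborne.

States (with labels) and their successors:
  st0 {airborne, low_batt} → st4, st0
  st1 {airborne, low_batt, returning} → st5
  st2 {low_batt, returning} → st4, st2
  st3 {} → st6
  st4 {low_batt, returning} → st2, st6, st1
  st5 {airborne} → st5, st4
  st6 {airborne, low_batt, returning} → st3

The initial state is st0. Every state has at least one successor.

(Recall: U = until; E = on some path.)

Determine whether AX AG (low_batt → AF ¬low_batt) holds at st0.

States satisfying AG (low_batt → AF ¬low_batt): {st3, st6}.
States satisfying AX AG (low_batt → AF ¬low_batt): {st3, st6}.
st0 ∉ Sat(AX AG (low_batt → AF ¬low_batt)).

Does not hold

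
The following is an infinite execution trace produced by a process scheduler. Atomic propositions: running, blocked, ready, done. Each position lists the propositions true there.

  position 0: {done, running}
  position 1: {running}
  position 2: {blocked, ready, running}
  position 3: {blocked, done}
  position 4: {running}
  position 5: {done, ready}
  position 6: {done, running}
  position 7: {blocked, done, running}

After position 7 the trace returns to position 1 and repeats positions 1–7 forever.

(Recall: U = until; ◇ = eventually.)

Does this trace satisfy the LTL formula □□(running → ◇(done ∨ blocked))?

Satisfied

□(running → ◇(done ∨ blocked)) holds at every position 0..7, and those are all positions ever visited, so □□(running → ◇(done ∨ blocked)) holds.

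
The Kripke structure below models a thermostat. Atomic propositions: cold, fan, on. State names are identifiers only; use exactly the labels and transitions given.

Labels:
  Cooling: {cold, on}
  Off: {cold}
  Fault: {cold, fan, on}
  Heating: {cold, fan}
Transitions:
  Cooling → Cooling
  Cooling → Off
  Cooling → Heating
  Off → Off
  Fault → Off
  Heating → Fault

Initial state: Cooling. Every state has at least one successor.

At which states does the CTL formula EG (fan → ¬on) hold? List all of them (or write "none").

States satisfying fan → ¬on: {Cooling, Off, Heating}.
States satisfying EG (fan → ¬on): {Cooling, Off}.

{Cooling, Off}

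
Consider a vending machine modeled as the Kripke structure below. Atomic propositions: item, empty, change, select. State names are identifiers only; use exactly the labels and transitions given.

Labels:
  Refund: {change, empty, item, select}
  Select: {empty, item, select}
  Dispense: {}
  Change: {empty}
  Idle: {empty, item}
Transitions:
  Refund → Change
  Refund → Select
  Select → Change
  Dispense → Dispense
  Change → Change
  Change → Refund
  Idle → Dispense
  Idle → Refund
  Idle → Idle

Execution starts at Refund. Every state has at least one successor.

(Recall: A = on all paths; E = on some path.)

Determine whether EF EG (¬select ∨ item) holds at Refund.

States satisfying EG (¬select ∨ item): {Refund, Select, Dispense, Change, Idle}.
States satisfying EF EG (¬select ∨ item): {Refund, Select, Dispense, Change, Idle}.
Some path from Refund reaches a state where EG (¬select ∨ item) holds.
Refund ∈ Sat(EF EG (¬select ∨ item)).

Yes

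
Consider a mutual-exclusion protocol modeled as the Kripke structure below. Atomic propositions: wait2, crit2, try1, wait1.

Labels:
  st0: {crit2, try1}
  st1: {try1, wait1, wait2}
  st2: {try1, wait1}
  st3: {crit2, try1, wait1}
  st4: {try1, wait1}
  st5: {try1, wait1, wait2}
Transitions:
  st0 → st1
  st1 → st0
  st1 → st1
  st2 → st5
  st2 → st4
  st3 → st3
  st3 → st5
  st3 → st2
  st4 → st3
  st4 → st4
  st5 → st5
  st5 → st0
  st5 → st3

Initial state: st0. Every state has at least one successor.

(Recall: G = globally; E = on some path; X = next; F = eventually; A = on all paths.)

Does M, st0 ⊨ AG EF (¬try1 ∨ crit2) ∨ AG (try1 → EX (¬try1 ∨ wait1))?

Holds

States satisfying EF (¬try1 ∨ crit2): {st0, st1, st2, st3, st4, st5}.
States satisfying AG EF (¬try1 ∨ crit2): {st0, st1, st2, st3, st4, st5}.
States satisfying try1 → EX (¬try1 ∨ wait1): {st0, st1, st2, st3, st4, st5}.
States satisfying AG (try1 → EX (¬try1 ∨ wait1)): {st0, st1, st2, st3, st4, st5}.
States satisfying AG EF (¬try1 ∨ crit2) ∨ AG (try1 → EX (¬try1 ∨ wait1)): {st0, st1, st2, st3, st4, st5}.
st0 ∈ Sat(AG EF (¬try1 ∨ crit2) ∨ AG (try1 → EX (¬try1 ∨ wait1))).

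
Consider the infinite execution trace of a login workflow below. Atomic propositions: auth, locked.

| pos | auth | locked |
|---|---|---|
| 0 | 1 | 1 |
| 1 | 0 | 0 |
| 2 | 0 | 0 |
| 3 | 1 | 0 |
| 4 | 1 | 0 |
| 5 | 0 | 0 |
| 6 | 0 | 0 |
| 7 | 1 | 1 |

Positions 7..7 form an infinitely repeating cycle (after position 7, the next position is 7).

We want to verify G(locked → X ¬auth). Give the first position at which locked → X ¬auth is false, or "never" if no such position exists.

7

Check locked → X ¬auth at each position in order: 0 ✓, 1 ✓, 2 ✓, 3 ✓, 4 ✓, 5 ✓, 6 ✓.
At position 7 the labels are {auth, locked} and the next position 7 has {auth, locked}, so locked → X ¬auth is false there. This is the first violation.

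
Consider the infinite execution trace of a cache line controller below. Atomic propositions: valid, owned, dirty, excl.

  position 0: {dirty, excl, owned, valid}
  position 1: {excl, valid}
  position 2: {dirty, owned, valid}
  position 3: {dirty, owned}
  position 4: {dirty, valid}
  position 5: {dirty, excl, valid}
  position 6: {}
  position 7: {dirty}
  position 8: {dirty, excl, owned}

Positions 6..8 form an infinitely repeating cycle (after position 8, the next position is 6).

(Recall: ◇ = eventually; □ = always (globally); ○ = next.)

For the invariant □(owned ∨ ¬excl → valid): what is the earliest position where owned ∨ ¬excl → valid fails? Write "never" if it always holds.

Check owned ∨ ¬excl → valid at each position in order: 0 ✓, 1 ✓, 2 ✓.
At position 3 the labels are {dirty, owned}, so owned ∨ ¬excl → valid is false there. This is the first violation.

3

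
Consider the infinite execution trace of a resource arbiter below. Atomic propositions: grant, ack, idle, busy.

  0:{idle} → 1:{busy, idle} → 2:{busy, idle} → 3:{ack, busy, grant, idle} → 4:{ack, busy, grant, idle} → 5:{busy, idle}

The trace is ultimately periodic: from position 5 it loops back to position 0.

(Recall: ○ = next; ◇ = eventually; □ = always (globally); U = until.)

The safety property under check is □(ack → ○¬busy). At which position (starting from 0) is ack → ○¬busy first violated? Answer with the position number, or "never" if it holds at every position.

Check ack → ○¬busy at each position in order: 0 ✓, 1 ✓, 2 ✓.
At position 3 the labels are {ack, busy, grant, idle} and the next position 4 has {ack, busy, grant, idle}, so ack → ○¬busy is false there. This is the first violation.

3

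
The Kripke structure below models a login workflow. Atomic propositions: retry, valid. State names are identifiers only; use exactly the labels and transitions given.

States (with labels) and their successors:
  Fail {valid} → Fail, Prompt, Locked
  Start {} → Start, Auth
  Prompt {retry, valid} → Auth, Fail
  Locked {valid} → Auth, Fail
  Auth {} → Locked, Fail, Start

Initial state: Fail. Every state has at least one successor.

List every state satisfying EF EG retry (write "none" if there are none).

States satisfying EG retry: ∅.
States satisfying EF EG retry: ∅.

none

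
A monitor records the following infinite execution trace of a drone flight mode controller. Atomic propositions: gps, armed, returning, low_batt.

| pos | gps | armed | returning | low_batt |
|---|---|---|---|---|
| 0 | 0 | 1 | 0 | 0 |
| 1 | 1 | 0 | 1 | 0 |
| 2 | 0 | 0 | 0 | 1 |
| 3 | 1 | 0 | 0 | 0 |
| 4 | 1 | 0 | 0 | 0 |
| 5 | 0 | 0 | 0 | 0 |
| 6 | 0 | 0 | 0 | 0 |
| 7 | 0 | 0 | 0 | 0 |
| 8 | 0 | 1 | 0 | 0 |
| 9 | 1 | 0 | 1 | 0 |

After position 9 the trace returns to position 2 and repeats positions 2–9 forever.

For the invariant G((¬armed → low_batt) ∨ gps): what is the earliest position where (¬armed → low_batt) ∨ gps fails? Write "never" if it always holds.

Check (¬armed → low_batt) ∨ gps at each position in order: 0 ✓, 1 ✓, 2 ✓, 3 ✓, 4 ✓.
At position 5 the labels are {}, so (¬armed → low_batt) ∨ gps is false there. This is the first violation.

5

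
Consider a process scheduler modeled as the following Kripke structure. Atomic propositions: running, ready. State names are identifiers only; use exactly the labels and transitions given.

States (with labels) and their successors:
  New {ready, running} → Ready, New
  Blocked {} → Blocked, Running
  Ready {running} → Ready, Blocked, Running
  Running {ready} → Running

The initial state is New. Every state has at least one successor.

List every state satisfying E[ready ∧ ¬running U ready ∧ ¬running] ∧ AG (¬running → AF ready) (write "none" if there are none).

{Running}

States satisfying ready ∧ ¬running: {Running}.
States satisfying E[ready ∧ ¬running U ready ∧ ¬running]: {Running}.
States satisfying ¬running → AF ready: {New, Ready, Running}.
States satisfying AG (¬running → AF ready): {Running}.
States satisfying E[ready ∧ ¬running U ready ∧ ¬running] ∧ AG (¬running → AF ready): {Running}.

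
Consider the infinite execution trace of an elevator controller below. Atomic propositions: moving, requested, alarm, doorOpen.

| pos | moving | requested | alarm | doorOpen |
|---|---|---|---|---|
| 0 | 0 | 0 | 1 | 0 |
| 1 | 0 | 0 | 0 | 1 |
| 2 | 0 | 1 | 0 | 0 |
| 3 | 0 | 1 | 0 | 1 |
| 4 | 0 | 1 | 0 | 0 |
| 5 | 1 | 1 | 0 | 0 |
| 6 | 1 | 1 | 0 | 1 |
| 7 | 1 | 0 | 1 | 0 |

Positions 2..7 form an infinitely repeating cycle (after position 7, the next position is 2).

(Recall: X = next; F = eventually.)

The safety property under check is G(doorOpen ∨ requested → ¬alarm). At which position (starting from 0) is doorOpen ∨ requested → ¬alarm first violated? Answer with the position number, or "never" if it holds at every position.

never

doorOpen ∨ requested → ¬alarm holds at every position 0..7, and those are all the positions the trace ever visits, so the invariant G(doorOpen ∨ requested → ¬alarm) is never violated.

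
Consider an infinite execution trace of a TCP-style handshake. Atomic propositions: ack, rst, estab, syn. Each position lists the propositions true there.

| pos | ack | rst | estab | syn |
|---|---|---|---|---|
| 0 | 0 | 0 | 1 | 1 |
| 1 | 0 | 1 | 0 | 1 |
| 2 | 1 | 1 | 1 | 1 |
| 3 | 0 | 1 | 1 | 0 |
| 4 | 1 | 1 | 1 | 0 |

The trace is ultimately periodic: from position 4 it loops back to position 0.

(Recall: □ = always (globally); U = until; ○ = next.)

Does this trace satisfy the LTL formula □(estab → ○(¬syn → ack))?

estab → ○(¬syn → ack) must hold at every position from 0 onward. It fails at position 2, so □(estab → ○(¬syn → ack)) is false.
Positions where estab holds: 0, 2, 3, 4.
Check ○(¬syn → ack) at each: 0→ok, 2→fails, 3→ok, 4→ok.

No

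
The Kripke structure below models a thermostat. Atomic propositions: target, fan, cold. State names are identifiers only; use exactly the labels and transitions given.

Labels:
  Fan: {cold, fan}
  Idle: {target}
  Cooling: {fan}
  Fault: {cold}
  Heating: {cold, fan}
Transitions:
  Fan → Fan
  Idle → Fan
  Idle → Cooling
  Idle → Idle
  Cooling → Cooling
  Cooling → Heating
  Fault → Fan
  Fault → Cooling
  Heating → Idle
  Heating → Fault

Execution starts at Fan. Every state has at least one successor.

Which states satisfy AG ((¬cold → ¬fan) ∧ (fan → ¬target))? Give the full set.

States satisfying (¬cold → ¬fan) ∧ (fan → ¬target): {Fan, Idle, Fault, Heating}.
States satisfying AG ((¬cold → ¬fan) ∧ (fan → ¬target)): {Fan}.

{Fan}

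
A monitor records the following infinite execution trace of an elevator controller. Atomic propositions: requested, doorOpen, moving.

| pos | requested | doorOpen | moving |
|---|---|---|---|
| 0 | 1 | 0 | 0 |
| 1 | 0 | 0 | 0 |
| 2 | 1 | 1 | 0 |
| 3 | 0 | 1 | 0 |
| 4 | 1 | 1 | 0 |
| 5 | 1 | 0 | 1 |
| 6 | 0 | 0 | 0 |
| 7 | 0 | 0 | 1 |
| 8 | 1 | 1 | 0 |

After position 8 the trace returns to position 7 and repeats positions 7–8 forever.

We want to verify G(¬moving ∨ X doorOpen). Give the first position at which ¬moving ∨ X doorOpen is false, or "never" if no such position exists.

Check ¬moving ∨ X doorOpen at each position in order: 0 ✓, 1 ✓, 2 ✓, 3 ✓, 4 ✓.
At position 5 the labels are {moving, requested} and the next position 6 has {}, so ¬moving ∨ X doorOpen is false there. This is the first violation.

5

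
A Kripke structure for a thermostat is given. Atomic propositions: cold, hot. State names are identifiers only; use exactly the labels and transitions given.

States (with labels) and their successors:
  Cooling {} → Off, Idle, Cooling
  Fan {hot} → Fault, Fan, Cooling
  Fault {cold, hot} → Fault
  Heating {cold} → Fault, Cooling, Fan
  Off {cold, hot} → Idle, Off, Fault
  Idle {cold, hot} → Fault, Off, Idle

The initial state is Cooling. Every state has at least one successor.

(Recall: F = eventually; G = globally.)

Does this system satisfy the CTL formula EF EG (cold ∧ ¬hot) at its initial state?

States satisfying EG (cold ∧ ¬hot): ∅.
States satisfying EF EG (cold ∧ ¬hot): ∅.
No suitable path/successor from Cooling witnesses the formula.
Cooling ∉ Sat(EF EG (cold ∧ ¬hot)).

No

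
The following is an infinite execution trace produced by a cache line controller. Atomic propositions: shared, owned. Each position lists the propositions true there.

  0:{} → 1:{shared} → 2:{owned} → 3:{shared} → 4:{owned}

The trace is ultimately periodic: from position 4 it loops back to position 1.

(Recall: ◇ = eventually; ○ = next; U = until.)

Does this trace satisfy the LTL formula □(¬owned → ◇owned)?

¬owned → ◇owned holds at every position 0..4, and those are all positions ever visited, so □(¬owned → ◇owned) holds.
Positions where ¬owned holds: 0, 1, 3.
Check ◇owned at each: 0→ok, 1→ok, 3→ok.

Yes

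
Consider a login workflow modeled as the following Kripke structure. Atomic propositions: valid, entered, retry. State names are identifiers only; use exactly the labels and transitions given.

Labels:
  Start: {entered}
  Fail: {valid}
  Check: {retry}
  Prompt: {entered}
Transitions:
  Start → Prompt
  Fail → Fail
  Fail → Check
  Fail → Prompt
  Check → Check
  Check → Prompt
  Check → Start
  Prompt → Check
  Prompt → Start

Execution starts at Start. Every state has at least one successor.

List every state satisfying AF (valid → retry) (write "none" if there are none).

{Start, Check, Prompt}

States satisfying valid → retry: {Start, Check, Prompt}.
States satisfying AF (valid → retry): {Start, Check, Prompt}.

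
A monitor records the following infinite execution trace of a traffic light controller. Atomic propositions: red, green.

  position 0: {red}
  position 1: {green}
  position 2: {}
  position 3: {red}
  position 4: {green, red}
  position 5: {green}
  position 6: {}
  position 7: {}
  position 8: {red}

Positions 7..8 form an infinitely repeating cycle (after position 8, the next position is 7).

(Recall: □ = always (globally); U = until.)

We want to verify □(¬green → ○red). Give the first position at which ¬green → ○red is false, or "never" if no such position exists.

At position 0 the labels are {red} and the next position 1 has {green}, so ¬green → ○red is false there. This is the first violation.

0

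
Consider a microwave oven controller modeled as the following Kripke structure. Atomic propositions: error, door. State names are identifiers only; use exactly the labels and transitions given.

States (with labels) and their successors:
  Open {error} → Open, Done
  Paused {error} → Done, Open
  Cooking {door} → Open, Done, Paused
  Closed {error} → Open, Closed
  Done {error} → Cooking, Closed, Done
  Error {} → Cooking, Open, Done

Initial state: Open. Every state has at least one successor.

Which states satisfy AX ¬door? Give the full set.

{Open, Paused, Cooking, Closed}

States satisfying ¬door: {Open, Paused, Closed, Done, Error}.
States satisfying AX ¬door: {Open, Paused, Cooking, Closed}.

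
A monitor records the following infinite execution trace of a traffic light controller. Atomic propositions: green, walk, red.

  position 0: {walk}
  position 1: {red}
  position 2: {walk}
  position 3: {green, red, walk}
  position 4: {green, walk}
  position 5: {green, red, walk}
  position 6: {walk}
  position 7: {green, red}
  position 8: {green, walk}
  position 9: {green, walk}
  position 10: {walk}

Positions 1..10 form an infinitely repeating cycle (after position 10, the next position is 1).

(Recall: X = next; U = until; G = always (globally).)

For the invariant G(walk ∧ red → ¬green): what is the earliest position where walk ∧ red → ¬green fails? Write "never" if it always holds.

3

Check walk ∧ red → ¬green at each position in order: 0 ✓, 1 ✓, 2 ✓.
At position 3 the labels are {green, red, walk}, so walk ∧ red → ¬green is false there. This is the first violation.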